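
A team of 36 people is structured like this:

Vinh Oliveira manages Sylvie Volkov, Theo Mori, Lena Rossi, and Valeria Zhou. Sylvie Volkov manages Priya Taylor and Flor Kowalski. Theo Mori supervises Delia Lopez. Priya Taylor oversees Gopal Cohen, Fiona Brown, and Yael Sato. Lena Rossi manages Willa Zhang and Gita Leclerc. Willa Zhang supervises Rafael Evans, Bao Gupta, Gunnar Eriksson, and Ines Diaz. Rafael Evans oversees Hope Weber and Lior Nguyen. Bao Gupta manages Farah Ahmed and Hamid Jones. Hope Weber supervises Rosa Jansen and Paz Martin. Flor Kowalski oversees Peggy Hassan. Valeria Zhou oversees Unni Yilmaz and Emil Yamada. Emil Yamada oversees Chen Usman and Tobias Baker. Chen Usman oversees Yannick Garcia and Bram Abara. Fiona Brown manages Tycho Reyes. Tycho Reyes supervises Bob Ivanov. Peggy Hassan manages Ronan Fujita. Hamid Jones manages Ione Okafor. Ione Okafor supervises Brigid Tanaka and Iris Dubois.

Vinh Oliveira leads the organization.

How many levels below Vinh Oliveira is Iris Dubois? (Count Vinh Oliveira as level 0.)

Chain from Iris Dubois up to Vinh Oliveira: Iris Dubois → Ione Okafor → Hamid Jones → Bao Gupta → Willa Zhang → Lena Rossi → Vinh Oliveira. That is 6 steps up, so Iris Dubois is 6 levels below Vinh Oliveira.

6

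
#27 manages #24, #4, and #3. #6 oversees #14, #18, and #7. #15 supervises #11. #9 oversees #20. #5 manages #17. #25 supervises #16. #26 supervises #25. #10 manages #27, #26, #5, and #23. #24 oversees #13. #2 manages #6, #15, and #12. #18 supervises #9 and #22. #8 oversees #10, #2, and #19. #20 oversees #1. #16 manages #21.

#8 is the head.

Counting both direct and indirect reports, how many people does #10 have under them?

#10 directly manages #27, #26, #5, #23. Under #27: #24, #13, #4, #3 (4). Under #26: #25, #16, #21 (3). Under #5: #17 (1). #23 has no reports. So #10's organization is 4 direct reports plus everyone under them: 5 + 4 + 2 + 1 = 12.

12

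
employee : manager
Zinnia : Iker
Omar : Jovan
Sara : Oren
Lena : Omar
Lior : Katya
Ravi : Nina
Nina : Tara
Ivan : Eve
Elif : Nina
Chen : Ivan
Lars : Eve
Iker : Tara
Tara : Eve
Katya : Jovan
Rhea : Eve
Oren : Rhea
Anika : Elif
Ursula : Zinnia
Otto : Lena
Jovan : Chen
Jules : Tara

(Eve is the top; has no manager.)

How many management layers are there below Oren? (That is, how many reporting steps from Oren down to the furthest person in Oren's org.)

The longest chain under Oren runs Oren → Sara, which is 1 level below Oren.

1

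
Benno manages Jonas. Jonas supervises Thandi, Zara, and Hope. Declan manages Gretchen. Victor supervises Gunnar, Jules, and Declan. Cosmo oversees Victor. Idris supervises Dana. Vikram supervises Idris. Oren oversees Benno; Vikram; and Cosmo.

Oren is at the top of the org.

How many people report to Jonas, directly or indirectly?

Jonas directly manages Hope, Thandi, Zara. Hope has no reports. Thandi has no reports. Zara has no reports. So Jonas's organization is 3 direct reports plus everyone under them: 1 + 1 + 1 = 3.

3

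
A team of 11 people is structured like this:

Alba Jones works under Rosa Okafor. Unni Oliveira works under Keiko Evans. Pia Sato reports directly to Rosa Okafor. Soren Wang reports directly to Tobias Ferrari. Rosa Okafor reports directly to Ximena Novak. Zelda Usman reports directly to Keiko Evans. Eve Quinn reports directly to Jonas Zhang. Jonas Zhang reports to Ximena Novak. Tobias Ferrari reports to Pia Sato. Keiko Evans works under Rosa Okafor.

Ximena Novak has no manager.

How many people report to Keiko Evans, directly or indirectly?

Keiko Evans directly manages Zelda Usman, Unni Oliveira. Zelda Usman has no reports. Unni Oliveira has no reports. So Keiko Evans's organization is 2 direct reports plus everyone under them: 1 + 1 = 2.

2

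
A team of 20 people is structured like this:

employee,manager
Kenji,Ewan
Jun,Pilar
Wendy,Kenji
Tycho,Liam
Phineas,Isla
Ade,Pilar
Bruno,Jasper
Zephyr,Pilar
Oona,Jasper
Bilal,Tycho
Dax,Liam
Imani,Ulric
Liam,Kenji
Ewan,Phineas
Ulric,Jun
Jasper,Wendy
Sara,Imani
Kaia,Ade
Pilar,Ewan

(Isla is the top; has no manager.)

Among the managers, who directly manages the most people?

Direct-report counts: Isla has 1; Phineas has 1; Ewan has 2; Pilar has 3; Ade has 1; Jun has 1; Ulric has 1; Imani has 1; Kenji has 2; Wendy has 1; Jasper has 2; Liam has 2; Tycho has 1. The largest is 3, held by Pilar.

Pilar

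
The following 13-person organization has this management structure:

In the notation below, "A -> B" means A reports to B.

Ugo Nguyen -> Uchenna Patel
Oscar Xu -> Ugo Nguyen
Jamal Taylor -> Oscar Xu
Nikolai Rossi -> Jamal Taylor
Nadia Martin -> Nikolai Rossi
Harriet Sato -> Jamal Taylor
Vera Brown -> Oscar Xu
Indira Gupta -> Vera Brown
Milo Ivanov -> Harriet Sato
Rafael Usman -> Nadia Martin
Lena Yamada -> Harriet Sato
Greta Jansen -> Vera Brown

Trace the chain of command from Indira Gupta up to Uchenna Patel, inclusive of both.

Indira Gupta -> Vera Brown -> Oscar Xu -> Ugo Nguyen -> Uchenna Patel

Indira Gupta reports to Vera Brown. Vera Brown reports to Oscar Xu. Oscar Xu reports to Ugo Nguyen. Ugo Nguyen reports to Uchenna Patel. Uchenna Patel is at the top.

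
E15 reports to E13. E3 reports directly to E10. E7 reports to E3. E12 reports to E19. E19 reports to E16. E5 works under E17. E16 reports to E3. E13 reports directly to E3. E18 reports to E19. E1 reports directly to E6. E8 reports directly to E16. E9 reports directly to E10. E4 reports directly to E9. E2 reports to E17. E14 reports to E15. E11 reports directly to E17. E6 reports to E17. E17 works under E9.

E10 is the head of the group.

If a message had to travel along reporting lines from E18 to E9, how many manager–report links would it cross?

E18 is 4 levels below E10, and E9 is 1 level below E10 (their lowest common manager). The shortest path runs up from E18 to E10 and back down to E9: 4 + 1 = 5 links.

5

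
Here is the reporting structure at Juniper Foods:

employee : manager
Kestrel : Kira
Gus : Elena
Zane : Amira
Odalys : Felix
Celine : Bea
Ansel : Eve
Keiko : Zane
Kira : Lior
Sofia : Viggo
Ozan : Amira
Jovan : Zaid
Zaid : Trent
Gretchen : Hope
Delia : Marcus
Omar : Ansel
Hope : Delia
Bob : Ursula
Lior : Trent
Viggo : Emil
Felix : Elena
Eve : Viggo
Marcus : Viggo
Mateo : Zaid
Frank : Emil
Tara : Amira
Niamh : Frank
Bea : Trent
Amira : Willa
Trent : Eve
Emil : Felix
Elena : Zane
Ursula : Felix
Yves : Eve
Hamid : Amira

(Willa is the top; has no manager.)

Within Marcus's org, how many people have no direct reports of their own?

1

The only person in Marcus's organization with no one reporting to them is Gretchen. That is 1.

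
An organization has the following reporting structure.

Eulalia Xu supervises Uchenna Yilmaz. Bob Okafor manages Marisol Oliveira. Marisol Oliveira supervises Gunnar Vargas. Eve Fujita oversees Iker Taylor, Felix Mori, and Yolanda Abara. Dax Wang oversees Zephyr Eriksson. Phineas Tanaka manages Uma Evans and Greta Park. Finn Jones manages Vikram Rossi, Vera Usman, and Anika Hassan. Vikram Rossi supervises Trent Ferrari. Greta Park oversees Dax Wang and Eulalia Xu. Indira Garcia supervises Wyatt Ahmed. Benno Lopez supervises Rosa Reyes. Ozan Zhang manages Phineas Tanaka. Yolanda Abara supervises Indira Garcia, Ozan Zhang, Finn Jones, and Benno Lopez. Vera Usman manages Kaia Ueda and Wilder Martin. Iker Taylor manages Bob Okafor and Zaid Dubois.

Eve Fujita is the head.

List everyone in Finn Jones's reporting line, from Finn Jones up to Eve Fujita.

Finn Jones reports to Yolanda Abara. Yolanda Abara reports to Eve Fujita. Eve Fujita is at the top.

Finn Jones -> Yolanda Abara -> Eve Fujita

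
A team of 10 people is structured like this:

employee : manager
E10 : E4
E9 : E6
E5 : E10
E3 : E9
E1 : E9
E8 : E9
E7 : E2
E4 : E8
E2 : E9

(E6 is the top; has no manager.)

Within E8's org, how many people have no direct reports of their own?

1

The only person in E8's organization with no one reporting to them is E5. That is 1.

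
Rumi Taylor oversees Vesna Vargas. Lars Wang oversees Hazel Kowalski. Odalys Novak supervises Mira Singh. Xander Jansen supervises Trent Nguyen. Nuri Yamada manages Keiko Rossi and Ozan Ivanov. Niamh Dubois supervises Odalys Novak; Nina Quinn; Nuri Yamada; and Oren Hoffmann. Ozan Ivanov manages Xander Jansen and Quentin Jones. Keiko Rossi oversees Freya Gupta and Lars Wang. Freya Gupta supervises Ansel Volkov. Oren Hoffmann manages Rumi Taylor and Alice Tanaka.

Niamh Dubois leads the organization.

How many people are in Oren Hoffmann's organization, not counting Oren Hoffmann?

Oren Hoffmann directly manages Alice Tanaka, Rumi Taylor. Alice Tanaka has no reports. Under Rumi Taylor: Vesna Vargas (1). So Oren Hoffmann's organization is 2 direct reports plus everyone under them: 1 + 2 = 3.

3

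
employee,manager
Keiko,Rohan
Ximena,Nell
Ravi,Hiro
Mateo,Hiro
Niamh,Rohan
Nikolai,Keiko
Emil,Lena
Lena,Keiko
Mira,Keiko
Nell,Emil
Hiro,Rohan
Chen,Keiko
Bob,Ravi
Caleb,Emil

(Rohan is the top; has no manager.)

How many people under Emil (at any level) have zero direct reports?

The people in Emil's organization with no one reporting to them are Caleb, Ximena. That is 2.

2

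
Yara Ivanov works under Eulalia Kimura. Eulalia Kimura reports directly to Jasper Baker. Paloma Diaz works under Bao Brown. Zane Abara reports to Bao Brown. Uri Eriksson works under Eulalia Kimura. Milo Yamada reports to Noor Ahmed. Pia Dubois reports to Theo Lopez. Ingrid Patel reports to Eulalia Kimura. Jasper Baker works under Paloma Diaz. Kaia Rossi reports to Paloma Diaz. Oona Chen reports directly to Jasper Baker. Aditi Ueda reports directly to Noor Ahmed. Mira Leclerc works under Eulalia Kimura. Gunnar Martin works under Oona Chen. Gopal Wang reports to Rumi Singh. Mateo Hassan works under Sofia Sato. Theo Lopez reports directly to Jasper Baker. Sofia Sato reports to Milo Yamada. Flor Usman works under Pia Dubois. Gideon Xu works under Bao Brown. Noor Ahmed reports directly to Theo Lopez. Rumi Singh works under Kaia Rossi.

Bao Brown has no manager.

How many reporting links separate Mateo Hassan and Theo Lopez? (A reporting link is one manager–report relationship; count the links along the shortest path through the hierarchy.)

Mateo Hassan is in Theo Lopez's organization: the chain from Mateo Hassan up to Theo Lopez is Mateo Hassan → Sofia Sato → Milo Yamada → Noor Ahmed → Theo Lopez, which is 4 links.

4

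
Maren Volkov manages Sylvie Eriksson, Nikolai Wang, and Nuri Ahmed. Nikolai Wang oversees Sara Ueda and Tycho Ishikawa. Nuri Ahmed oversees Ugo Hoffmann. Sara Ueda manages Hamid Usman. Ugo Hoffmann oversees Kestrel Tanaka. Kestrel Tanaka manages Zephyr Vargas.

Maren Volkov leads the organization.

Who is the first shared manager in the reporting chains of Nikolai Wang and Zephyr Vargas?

Nikolai Wang's chain of managers is Maren Volkov. Zephyr Vargas's chain of managers is Kestrel Tanaka, Ugo Hoffmann, Nuri Ahmed, Maren Volkov. The first manager that appears in both chains is Maren Volkov.

Maren Volkov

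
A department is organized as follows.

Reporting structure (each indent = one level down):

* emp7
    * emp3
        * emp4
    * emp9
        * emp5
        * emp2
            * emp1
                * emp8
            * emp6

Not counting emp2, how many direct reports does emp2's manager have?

emp2 reports to emp9. emp9's other direct reports are emp5 — 1 peer.

1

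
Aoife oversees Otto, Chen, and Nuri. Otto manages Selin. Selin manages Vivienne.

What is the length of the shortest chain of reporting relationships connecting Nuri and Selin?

Nuri is 1 level below Aoife, and Selin is 2 levels below Aoife (their lowest common manager). The shortest path runs up from Nuri to Aoife and back down to Selin: 1 + 2 = 3 links.

3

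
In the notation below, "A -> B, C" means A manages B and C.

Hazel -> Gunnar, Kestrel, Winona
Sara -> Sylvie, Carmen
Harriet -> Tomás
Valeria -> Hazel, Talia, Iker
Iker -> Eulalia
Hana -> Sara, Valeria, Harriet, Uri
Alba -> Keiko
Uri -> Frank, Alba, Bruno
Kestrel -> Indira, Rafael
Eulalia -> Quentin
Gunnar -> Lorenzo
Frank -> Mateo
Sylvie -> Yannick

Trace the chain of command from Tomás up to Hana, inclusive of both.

Tomás -> Harriet -> Hana

Tomás reports to Harriet. Harriet reports to Hana. Hana is at the top.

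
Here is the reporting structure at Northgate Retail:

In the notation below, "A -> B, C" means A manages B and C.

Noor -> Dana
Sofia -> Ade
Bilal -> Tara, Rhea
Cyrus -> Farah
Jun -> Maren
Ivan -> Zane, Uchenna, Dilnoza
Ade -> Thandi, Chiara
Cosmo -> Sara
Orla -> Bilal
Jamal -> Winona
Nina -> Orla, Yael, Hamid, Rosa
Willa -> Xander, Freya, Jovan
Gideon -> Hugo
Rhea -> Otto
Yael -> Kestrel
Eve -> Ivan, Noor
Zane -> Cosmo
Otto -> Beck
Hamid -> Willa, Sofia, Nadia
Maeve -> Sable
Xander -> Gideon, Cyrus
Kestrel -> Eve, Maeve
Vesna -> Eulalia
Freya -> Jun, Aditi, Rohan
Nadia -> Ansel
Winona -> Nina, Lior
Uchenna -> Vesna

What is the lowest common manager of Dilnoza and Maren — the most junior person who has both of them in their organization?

Dilnoza's chain of managers is Ivan, Eve, Kestrel, Yael, Nina, Winona, Jamal. Maren's chain of managers is Jun, Freya, Willa, Hamid, Nina, Winona, Jamal. The first manager that appears in both chains is Nina.

Nina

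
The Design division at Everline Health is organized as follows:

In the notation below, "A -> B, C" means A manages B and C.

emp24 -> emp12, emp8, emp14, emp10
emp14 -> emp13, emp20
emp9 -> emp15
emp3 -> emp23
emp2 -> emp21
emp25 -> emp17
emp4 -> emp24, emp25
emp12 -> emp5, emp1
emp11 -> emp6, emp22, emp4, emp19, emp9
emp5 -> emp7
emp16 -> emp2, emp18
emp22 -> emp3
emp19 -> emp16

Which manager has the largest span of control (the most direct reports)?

emp11

Direct-report counts: emp11 has 5; emp9 has 1; emp19 has 1; emp16 has 2; emp2 has 1; emp4 has 2; emp25 has 1; emp24 has 4; emp14 has 2; emp12 has 2; emp5 has 1; emp22 has 1; emp3 has 1. The largest is 5, held by emp11.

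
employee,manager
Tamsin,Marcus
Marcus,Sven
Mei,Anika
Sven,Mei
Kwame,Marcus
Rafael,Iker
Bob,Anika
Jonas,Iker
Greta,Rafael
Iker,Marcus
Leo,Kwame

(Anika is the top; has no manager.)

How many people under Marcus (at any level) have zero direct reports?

The people in Marcus's organization with no one reporting to them are Tamsin, Leo, Jonas, Greta. That is 4.

4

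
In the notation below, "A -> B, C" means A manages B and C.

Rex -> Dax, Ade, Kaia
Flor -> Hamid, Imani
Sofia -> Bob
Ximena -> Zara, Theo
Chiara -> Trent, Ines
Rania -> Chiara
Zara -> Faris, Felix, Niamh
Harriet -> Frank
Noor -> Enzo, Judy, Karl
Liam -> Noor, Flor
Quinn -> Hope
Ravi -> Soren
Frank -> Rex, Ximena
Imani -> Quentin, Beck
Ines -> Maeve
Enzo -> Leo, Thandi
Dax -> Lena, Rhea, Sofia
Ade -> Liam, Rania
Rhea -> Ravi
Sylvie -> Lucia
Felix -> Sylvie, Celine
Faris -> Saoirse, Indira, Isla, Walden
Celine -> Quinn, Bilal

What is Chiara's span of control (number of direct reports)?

2

Chiara directly manages Trent, Ines. That is 2 direct reports.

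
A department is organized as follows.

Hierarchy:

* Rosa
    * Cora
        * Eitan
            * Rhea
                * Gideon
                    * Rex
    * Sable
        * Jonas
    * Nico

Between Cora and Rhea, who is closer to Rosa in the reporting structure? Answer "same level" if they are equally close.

Cora

Cora is 1 level below Rosa; Rhea is 3. Cora is higher.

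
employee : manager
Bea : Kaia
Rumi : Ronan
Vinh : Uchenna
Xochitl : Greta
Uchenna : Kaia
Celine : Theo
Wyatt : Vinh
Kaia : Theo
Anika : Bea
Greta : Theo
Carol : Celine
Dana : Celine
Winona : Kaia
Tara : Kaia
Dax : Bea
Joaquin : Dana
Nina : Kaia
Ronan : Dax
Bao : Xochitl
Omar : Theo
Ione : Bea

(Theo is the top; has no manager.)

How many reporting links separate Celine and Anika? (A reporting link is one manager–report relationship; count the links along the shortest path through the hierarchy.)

Celine is 1 level below Theo, and Anika is 3 levels below Theo (their lowest common manager). The shortest path runs up from Celine to Theo and back down to Anika: 1 + 3 = 4 links.

4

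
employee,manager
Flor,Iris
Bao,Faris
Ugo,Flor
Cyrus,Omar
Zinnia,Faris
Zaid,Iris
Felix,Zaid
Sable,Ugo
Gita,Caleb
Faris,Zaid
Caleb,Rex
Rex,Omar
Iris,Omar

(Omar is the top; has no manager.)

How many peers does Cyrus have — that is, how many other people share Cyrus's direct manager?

Cyrus reports to Omar. Omar's other direct reports are Iris, Rex — 2 peers.

2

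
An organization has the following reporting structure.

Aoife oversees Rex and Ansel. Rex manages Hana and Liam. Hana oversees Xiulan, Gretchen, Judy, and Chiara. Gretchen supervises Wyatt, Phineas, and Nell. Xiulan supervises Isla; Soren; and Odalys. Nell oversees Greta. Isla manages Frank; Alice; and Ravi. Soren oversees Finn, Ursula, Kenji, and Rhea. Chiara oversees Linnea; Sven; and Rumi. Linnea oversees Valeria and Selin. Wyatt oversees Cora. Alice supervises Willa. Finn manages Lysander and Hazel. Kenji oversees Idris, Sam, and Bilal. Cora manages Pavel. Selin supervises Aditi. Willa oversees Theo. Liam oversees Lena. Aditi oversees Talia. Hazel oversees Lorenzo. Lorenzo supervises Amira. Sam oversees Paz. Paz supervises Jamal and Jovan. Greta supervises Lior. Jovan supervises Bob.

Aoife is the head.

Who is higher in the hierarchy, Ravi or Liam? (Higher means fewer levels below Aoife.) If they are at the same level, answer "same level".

Liam

Ravi is 5 levels below Aoife; Liam is 2. Liam is higher.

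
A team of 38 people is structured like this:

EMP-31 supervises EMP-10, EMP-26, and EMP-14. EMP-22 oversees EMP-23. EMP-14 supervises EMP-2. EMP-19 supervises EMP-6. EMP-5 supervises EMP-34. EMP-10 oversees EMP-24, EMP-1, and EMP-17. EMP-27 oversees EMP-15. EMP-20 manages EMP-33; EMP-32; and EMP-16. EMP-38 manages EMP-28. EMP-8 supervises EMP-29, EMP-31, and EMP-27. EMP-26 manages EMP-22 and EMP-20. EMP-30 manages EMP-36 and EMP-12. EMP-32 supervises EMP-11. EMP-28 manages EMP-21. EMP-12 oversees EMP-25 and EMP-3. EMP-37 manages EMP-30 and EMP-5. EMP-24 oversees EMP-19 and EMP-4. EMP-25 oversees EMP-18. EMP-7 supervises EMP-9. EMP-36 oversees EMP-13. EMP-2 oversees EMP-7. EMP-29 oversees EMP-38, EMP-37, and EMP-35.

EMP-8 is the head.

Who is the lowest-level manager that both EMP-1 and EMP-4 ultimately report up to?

EMP-10

EMP-1's chain of managers is EMP-10, EMP-31, EMP-8. EMP-4's chain of managers is EMP-24, EMP-10, EMP-31, EMP-8. The first manager that appears in both chains is EMP-10.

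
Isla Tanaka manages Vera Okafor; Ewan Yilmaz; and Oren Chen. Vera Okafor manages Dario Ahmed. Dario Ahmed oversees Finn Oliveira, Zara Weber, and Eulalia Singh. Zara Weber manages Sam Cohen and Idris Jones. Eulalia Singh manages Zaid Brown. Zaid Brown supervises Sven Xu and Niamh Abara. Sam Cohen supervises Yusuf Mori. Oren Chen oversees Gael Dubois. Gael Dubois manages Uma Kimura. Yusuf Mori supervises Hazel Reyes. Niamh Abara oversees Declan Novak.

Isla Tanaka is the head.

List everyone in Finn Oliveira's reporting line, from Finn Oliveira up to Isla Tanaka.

Finn Oliveira reports to Dario Ahmed. Dario Ahmed reports to Vera Okafor. Vera Okafor reports to Isla Tanaka. Isla Tanaka is at the top.

Finn Oliveira -> Dario Ahmed -> Vera Okafor -> Isla Tanaka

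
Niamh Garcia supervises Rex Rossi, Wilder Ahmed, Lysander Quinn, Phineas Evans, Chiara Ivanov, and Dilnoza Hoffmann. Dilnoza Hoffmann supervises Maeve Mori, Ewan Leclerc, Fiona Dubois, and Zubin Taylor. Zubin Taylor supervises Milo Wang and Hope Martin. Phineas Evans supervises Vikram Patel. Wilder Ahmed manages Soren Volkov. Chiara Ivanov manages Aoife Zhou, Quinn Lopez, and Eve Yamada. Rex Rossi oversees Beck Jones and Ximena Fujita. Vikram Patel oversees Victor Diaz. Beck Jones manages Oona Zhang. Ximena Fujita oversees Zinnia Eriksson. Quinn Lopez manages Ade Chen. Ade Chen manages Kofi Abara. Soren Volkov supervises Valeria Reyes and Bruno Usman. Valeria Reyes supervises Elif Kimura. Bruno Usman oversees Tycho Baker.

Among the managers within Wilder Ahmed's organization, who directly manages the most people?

Direct-report counts within Wilder Ahmed's organization: Wilder Ahmed has 1; Soren Volkov has 2; Bruno Usman has 1; Valeria Reyes has 1. The largest is 2, held by Soren Volkov.

Soren Volkov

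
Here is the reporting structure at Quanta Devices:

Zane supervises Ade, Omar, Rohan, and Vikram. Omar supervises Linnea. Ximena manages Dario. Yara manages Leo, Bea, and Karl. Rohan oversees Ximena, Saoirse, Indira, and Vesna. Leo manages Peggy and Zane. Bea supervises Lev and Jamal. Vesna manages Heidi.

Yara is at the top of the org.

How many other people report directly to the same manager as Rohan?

3

Rohan reports to Zane. Zane's other direct reports are Ade, Omar, Vikram — 3 peers.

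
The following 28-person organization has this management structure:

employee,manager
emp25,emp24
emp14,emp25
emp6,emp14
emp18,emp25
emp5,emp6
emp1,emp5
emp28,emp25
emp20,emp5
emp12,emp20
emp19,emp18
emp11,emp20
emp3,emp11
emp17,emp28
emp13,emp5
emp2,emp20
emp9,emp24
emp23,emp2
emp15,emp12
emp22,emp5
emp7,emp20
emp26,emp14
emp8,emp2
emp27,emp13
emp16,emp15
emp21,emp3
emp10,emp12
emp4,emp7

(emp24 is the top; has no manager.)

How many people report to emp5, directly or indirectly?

17

emp5 directly manages emp1, emp20, emp13, emp22. emp1 has no reports. Under emp20: emp7, emp4, emp2, emp8, emp23, emp11, emp3, emp21, emp12, emp10, emp15, emp16 (12). Under emp13: emp27 (1). emp22 has no reports. So emp5's organization is 4 direct reports plus everyone under them: 1 + 13 + 2 + 1 = 17.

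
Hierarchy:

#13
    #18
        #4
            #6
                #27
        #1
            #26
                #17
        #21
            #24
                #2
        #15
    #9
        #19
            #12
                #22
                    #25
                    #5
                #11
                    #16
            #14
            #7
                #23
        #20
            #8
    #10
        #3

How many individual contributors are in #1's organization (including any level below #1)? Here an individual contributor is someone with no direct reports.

The only person in #1's organization with no one reporting to them is #17. That is 1.

1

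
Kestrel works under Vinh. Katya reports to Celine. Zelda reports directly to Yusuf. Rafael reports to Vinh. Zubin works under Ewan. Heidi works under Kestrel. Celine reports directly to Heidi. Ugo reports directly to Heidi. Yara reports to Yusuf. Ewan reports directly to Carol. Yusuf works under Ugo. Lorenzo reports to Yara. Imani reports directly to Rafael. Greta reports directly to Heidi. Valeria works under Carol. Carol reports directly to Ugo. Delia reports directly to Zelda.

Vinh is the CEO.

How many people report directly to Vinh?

2

Vinh directly manages Kestrel, Rafael. That is 2 direct reports.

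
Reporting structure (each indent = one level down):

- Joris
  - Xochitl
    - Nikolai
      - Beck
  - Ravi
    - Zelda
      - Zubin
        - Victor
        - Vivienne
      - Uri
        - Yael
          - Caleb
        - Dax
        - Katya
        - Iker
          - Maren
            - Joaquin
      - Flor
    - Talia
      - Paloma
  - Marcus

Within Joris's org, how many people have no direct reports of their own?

10

The people in Joris's organization with no one reporting to them are Marcus, Paloma, Flor, Joaquin, Katya, Dax, Caleb, Vivienne, Victor, Beck. That is 10.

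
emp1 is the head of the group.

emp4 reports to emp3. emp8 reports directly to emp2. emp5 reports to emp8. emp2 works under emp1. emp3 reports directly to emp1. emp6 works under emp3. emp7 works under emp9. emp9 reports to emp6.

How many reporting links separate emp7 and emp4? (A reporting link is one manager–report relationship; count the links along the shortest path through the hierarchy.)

emp7 is 3 levels below emp3, and emp4 is 1 level below emp3 (their lowest common manager). The shortest path runs up from emp7 to emp3 and back down to emp4: 3 + 1 = 4 links.

4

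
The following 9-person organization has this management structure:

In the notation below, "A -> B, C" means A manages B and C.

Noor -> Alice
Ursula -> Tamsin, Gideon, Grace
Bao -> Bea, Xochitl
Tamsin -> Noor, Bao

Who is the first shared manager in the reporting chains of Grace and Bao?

Grace's chain of managers is Ursula. Bao's chain of managers is Tamsin, Ursula. The first manager that appears in both chains is Ursula.

Ursula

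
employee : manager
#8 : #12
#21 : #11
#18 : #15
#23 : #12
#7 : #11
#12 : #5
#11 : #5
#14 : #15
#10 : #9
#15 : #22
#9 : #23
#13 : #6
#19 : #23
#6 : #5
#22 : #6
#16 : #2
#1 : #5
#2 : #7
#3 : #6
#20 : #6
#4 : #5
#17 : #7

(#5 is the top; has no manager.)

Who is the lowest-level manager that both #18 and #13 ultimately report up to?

#18's chain of managers is #15, #22, #6, #5. #13's chain of managers is #6, #5. The first manager that appears in both chains is #6.

#6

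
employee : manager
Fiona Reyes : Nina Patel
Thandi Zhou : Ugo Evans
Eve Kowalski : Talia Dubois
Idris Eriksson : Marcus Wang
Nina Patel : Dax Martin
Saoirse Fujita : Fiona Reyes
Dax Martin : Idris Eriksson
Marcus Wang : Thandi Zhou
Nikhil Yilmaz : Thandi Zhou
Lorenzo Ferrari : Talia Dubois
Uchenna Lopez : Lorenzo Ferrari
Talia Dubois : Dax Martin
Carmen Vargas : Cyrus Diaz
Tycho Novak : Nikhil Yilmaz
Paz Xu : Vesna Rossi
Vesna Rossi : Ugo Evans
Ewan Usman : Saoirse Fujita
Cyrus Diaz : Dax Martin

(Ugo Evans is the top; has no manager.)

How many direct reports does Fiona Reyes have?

1

Fiona Reyes directly manages Saoirse Fujita. That is 1 direct report.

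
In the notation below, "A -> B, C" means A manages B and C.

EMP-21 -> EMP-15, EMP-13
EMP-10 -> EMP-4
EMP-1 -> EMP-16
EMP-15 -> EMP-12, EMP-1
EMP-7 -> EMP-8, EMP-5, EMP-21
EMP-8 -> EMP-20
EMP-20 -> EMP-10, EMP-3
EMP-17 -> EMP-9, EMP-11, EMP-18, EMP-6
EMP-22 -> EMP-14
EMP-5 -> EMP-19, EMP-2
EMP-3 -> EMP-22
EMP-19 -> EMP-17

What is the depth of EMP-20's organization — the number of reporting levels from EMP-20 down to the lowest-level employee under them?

The longest chain under EMP-20 runs EMP-20 → EMP-3 → EMP-22 → EMP-14, which is 3 levels below EMP-20.

3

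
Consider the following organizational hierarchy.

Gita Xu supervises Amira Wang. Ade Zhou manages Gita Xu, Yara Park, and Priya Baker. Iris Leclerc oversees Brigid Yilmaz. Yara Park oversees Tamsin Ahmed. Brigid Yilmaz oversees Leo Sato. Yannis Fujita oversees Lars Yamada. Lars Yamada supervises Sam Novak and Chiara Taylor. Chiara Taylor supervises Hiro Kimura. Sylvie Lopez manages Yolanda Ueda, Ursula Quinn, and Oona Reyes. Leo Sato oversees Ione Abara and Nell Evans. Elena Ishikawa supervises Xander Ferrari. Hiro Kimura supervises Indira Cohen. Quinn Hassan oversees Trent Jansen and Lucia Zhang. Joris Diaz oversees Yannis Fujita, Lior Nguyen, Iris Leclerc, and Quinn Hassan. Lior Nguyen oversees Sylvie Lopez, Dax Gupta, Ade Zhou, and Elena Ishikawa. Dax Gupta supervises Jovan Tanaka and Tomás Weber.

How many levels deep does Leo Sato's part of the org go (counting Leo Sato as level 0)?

1

The longest chain under Leo Sato runs Leo Sato → Nell Evans, which is 1 level below Leo Sato.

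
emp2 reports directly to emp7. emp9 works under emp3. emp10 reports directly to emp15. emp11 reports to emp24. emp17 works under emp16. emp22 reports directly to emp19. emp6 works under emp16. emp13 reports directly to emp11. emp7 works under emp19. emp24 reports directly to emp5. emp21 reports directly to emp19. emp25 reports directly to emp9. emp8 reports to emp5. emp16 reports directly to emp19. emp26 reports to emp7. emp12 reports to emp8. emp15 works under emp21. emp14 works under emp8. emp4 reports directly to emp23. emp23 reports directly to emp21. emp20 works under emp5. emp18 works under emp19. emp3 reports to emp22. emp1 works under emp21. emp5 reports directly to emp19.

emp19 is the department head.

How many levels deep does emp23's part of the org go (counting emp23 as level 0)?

The longest chain under emp23 runs emp23 → emp4, which is 1 level below emp23.

1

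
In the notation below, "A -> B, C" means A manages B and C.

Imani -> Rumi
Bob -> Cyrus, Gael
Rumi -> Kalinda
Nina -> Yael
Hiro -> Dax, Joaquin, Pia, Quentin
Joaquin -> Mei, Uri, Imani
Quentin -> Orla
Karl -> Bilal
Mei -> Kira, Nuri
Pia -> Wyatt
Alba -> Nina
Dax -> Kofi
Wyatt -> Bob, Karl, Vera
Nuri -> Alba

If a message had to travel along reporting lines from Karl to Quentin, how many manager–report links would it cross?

Karl is 3 levels below Hiro, and Quentin is 1 level below Hiro (their lowest common manager). The shortest path runs up from Karl to Hiro and back down to Quentin: 3 + 1 = 4 links.

4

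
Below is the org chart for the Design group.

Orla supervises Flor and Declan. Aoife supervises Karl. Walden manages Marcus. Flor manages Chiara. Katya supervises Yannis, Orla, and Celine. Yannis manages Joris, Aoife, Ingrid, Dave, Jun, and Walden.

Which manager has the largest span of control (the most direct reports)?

Yannis

Direct-report counts: Katya has 3; Orla has 2; Flor has 1; Yannis has 6; Aoife has 1; Walden has 1. The largest is 6, held by Yannis.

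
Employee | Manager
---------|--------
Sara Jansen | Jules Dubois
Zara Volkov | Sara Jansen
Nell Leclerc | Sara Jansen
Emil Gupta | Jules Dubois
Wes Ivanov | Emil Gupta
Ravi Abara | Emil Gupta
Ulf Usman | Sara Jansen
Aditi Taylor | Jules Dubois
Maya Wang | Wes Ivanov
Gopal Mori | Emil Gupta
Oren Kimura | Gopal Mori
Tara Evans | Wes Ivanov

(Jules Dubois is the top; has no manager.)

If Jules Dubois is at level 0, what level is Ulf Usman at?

Chain from Ulf Usman up to Jules Dubois: Ulf Usman → Sara Jansen → Jules Dubois. That is 2 steps up, so Ulf Usman is 2 levels below Jules Dubois.

2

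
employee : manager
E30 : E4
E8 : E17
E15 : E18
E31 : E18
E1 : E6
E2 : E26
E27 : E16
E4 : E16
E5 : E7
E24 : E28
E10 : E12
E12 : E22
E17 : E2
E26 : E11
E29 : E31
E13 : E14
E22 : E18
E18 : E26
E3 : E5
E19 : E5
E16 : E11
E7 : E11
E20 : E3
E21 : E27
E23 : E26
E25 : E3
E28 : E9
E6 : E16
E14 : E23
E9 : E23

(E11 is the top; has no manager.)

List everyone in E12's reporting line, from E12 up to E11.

E12 reports to E22. E22 reports to E18. E18 reports to E26. E26 reports to E11. E11 is at the top.

E12 -> E22 -> E18 -> E26 -> E11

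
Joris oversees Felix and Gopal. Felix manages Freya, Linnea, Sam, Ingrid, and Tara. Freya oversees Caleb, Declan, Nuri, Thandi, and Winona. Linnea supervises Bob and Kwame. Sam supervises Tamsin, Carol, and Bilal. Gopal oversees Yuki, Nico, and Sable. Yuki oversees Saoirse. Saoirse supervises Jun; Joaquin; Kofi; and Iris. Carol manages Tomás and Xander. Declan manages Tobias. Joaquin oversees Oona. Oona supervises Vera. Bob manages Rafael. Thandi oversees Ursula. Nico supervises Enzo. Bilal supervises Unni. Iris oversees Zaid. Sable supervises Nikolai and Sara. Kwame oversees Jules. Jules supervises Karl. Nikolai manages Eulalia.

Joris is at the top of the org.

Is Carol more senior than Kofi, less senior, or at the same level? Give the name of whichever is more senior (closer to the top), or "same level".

Carol

Carol is 3 levels below Joris; Kofi is 4. Carol is higher.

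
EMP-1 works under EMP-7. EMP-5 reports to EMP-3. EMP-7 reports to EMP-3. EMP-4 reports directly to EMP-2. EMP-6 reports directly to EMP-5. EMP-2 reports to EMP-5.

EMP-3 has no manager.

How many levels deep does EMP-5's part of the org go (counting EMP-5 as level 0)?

2

The longest chain under EMP-5 runs EMP-5 → EMP-2 → EMP-4, which is 2 levels below EMP-5.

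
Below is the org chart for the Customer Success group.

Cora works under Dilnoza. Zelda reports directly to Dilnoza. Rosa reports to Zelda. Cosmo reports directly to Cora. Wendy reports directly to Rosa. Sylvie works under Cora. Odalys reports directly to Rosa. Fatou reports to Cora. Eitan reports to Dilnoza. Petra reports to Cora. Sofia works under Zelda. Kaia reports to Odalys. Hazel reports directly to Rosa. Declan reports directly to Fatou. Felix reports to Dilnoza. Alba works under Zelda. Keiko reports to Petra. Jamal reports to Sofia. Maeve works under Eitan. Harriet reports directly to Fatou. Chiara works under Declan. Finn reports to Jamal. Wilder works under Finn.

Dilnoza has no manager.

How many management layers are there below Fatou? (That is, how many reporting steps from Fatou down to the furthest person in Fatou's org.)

2

The longest chain under Fatou runs Fatou → Declan → Chiara, which is 2 levels below Fatou.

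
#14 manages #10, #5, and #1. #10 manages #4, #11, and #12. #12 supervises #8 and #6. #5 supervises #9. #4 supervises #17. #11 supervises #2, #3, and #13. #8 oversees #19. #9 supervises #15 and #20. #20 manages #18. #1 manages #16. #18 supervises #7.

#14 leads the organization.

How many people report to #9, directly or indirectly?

4

#9 directly manages #15, #20. #15 has no reports. Under #20: #18, #7 (2). So #9's organization is 2 direct reports plus everyone under them: 1 + 3 = 4.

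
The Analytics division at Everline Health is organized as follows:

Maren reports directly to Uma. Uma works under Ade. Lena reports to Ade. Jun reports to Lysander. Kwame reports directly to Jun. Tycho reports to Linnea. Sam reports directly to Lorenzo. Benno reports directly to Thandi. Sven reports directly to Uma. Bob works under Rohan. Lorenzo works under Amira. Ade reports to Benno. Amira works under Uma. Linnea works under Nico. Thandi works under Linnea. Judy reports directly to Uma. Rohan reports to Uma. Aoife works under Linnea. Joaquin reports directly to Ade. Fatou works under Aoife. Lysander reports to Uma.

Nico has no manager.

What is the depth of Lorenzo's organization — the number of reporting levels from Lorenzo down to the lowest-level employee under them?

1

The longest chain under Lorenzo runs Lorenzo → Sam, which is 1 level below Lorenzo.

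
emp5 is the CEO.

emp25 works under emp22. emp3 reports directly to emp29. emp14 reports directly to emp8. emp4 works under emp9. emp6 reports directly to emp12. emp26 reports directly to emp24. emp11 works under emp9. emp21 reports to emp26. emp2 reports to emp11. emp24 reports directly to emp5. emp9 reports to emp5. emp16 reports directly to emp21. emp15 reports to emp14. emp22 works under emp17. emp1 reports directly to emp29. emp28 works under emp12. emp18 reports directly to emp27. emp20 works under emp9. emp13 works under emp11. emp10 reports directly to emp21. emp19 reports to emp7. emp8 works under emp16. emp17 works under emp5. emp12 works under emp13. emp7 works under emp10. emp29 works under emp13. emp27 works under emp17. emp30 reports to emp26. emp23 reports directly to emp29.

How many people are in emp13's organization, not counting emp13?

emp13 directly manages emp29, emp12. Under emp29: emp23, emp1, emp3 (3). Under emp12: emp28, emp6 (2). So emp13's organization is 2 direct reports plus everyone under them: 4 + 3 = 7.

7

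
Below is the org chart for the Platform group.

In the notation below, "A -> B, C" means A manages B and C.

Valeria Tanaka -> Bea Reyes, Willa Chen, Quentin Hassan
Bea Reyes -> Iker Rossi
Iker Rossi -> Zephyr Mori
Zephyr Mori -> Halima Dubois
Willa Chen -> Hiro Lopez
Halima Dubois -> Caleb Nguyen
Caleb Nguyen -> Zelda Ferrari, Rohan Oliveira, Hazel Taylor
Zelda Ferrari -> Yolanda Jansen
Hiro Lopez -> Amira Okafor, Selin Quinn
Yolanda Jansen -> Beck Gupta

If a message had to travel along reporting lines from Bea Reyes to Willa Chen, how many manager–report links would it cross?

2

Bea Reyes is 1 level below Valeria Tanaka, and Willa Chen is 1 level below Valeria Tanaka (their lowest common manager). The shortest path runs up from Bea Reyes to Valeria Tanaka and back down to Willa Chen: 1 + 1 = 2 links.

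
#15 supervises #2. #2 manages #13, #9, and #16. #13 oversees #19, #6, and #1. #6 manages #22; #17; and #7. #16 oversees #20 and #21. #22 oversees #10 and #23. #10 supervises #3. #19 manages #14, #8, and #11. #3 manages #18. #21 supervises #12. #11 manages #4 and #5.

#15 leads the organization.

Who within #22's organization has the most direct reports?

Direct-report counts within #22's organization: #22 has 2; #10 has 1; #3 has 1. The largest is 2, held by #22.

#22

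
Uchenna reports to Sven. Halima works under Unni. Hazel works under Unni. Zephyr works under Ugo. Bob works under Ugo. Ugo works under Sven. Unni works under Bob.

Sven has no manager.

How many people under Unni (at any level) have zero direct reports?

2

The people in Unni's organization with no one reporting to them are Hazel, Halima. That is 2.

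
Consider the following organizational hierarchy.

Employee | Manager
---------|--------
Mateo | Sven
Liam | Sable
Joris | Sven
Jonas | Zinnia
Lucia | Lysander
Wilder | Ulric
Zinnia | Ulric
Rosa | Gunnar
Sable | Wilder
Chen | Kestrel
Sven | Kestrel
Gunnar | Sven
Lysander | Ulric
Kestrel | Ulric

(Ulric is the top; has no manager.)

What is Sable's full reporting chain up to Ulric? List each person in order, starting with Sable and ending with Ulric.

Sable reports to Wilder. Wilder reports to Ulric. Ulric is at the top.

Sable -> Wilder -> Ulric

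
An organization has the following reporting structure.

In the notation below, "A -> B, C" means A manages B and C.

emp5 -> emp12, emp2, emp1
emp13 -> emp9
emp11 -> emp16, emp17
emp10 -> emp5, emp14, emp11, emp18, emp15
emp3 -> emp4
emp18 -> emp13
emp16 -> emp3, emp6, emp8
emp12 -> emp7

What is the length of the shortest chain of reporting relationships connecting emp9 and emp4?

emp9 is 3 levels below emp10, and emp4 is 4 levels below emp10 (their lowest common manager). The shortest path runs up from emp9 to emp10 and back down to emp4: 3 + 4 = 7 links.

7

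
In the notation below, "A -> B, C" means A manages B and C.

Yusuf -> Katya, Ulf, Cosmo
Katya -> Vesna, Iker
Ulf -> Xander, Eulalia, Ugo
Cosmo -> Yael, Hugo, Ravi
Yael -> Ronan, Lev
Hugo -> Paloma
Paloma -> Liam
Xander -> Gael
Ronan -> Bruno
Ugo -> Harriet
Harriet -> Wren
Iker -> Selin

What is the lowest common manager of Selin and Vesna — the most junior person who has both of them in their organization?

Katya

Selin's chain of managers is Iker, Katya, Yusuf. Vesna's chain of managers is Katya, Yusuf. The first manager that appears in both chains is Katya.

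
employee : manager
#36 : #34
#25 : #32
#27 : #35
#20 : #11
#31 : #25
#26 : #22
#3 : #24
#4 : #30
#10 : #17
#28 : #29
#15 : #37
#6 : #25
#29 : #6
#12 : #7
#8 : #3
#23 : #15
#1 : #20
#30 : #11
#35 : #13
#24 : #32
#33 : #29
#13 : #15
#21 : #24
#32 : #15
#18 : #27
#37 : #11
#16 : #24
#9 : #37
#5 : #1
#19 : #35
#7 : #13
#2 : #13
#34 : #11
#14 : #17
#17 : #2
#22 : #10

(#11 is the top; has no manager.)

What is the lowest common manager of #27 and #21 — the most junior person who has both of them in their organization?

#15

#27's chain of managers is #35, #13, #15, #37, #11. #21's chain of managers is #24, #32, #15, #37, #11. The first manager that appears in both chains is #15.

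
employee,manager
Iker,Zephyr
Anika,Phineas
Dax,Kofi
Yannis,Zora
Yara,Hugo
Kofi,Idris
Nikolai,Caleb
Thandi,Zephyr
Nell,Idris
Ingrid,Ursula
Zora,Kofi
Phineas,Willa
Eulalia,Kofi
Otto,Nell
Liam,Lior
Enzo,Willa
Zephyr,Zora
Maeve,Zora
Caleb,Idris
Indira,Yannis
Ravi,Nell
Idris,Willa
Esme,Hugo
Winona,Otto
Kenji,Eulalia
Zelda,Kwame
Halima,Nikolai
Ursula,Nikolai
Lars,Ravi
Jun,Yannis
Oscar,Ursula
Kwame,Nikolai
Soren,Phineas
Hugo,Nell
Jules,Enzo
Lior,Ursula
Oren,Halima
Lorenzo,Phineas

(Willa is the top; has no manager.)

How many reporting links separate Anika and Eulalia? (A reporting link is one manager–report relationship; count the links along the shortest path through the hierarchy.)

Anika is 2 levels below Willa, and Eulalia is 3 levels below Willa (their lowest common manager). The shortest path runs up from Anika to Willa and back down to Eulalia: 2 + 3 = 5 links.

5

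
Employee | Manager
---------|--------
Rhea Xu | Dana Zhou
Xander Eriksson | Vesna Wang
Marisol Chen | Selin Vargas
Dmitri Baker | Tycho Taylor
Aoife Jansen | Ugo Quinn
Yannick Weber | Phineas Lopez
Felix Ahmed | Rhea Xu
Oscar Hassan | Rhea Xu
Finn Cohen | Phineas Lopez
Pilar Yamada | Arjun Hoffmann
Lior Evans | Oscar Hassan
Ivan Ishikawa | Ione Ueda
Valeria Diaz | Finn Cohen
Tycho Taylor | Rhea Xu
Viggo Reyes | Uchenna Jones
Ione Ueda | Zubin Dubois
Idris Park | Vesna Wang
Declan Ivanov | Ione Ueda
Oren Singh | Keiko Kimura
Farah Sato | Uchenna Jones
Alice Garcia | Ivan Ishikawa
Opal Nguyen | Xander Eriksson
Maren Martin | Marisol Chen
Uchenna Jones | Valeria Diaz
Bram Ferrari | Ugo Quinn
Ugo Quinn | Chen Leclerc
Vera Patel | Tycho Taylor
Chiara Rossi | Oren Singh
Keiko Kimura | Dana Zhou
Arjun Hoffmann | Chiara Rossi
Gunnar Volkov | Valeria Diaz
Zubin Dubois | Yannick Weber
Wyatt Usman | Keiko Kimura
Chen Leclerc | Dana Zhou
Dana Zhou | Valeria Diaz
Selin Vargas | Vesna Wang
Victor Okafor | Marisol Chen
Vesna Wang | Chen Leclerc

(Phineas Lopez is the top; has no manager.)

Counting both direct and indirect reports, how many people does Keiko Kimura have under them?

5

Keiko Kimura directly manages Oren Singh, Wyatt Usman. Under Oren Singh: Chiara Rossi, Arjun Hoffmann, Pilar Yamada (3). Wyatt Usman has no reports. So Keiko Kimura's organization is 2 direct reports plus everyone under them: 4 + 1 = 5.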